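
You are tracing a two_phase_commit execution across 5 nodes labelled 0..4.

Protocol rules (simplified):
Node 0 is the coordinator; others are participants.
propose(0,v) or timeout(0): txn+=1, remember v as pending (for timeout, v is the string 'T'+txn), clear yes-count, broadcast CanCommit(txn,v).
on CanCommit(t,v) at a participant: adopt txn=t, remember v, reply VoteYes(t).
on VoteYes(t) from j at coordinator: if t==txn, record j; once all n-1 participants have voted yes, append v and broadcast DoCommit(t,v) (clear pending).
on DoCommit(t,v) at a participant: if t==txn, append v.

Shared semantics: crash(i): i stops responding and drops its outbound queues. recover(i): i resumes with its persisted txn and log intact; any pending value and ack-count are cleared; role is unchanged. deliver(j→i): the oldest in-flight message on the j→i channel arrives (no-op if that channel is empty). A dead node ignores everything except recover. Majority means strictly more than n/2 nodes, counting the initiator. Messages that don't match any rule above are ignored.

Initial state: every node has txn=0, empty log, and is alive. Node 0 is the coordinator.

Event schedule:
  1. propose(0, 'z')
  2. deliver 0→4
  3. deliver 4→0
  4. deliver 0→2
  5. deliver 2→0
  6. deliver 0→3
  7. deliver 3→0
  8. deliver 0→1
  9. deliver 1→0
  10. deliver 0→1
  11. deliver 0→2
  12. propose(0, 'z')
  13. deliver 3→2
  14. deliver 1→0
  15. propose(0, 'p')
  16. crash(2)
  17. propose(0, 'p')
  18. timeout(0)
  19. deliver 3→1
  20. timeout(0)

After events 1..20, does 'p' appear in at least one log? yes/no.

e1 propose(0,'z'): 0[coor,t=1,-]
e2 deliver 0→4: 4[part,t=1,-]
e3 deliver 4→0: ·
e4 deliver 0→2: 2[part,t=1,-]
e5 deliver 2→0: ·
e6 deliver 0→3: 3[part,t=1,-]
e7 deliver 3→0: ·
e8 deliver 0→1: 1[part,t=1,-]
e9 deliver 1→0: 0[coor,t=1,z]
e10 deliver 0→1: 1[part,t=1,z]
e11 deliver 0→2: 2[part,t=1,z]
e12 propose(0,'z'): 0[coor,t=2,z]
e13 deliver 3→2: ·
e14 deliver 1→0: ·
e15 propose(0,'p'): 0[coor,t=3,z]
e16 crash(2): 2[✗part,t=1,z]
e17 propose(0,'p'): 0[coor,t=4,z]
e18 timeout(0): 0[coor,t=5,z]
e19 deliver 3→1: ·
e20 timeout(0): 0[coor,t=6,z]

no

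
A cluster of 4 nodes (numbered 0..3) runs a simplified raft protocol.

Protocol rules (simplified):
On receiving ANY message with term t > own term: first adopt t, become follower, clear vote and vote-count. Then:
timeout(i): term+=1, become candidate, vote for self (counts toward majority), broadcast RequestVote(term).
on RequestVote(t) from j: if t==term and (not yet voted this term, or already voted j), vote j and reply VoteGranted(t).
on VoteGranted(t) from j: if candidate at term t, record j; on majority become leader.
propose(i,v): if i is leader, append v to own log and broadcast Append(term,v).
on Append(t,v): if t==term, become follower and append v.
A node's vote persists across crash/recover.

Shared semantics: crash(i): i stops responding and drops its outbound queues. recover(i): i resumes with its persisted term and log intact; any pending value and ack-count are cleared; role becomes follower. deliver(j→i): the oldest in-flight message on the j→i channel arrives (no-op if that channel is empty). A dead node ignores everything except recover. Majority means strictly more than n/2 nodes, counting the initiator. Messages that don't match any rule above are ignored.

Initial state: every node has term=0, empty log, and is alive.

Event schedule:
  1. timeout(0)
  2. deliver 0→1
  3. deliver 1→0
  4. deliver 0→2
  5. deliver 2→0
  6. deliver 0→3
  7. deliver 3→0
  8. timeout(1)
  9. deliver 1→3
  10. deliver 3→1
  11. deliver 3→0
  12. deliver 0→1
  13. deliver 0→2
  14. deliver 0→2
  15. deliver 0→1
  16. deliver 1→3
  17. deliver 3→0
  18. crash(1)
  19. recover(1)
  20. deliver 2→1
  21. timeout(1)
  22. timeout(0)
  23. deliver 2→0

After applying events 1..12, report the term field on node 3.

after 1 — timeout(0): n0:cand/t1/[-]
after 2 — deliver 0→1: n1:foll/t1/[-]
after 3 — deliver 1→0: ·
after 4 — deliver 0→2: n2:foll/t1/[-]
after 5 — deliver 2→0: n0:lead/t1/[-]
after 6 — deliver 0→3: n3:foll/t1/[-]
after 7 — deliver 3→0: ·
after 8 — timeout(1): n1:cand/t2/[-]
after 9 — deliver 1→3: n3:foll/t2/[-]
after 10 — deliver 3→1: ·
after 11 — deliver 3→0: ·
after 12 — deliver 0→1: ·

2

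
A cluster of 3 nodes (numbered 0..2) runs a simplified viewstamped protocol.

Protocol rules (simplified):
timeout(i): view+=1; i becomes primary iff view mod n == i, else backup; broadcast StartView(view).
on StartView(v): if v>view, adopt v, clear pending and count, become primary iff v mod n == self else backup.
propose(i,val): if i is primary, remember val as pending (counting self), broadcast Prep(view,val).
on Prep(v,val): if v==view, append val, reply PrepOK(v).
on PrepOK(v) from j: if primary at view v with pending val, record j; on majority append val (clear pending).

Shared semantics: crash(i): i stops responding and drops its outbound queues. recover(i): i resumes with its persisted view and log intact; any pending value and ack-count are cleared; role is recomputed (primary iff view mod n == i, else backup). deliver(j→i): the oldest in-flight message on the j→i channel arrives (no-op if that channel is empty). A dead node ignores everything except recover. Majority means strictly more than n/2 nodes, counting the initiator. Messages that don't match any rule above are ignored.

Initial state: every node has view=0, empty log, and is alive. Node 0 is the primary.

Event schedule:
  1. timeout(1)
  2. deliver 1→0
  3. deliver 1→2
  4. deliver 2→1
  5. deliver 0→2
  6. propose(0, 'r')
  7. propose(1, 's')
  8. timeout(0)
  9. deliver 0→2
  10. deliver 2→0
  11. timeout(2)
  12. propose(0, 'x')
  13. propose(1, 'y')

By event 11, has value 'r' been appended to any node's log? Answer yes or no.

[1] timeout(1) → N1(prim v1 [-])
[2] deliver 1→0 → N0(back v1 [-])
[3] deliver 1→2 → N2(back v1 [-])
[4] deliver 2→1 → ∅
[5] deliver 0→2 → ∅
[6] propose(0,'r') → ∅
[7] propose(1,'s') → ∅
[8] timeout(0) → N0(back v2 [-])
[9] deliver 0→2 → N2(prim v2 [-])
[10] deliver 2→0 → ∅
[11] timeout(2) → N2(back v3 [-])

no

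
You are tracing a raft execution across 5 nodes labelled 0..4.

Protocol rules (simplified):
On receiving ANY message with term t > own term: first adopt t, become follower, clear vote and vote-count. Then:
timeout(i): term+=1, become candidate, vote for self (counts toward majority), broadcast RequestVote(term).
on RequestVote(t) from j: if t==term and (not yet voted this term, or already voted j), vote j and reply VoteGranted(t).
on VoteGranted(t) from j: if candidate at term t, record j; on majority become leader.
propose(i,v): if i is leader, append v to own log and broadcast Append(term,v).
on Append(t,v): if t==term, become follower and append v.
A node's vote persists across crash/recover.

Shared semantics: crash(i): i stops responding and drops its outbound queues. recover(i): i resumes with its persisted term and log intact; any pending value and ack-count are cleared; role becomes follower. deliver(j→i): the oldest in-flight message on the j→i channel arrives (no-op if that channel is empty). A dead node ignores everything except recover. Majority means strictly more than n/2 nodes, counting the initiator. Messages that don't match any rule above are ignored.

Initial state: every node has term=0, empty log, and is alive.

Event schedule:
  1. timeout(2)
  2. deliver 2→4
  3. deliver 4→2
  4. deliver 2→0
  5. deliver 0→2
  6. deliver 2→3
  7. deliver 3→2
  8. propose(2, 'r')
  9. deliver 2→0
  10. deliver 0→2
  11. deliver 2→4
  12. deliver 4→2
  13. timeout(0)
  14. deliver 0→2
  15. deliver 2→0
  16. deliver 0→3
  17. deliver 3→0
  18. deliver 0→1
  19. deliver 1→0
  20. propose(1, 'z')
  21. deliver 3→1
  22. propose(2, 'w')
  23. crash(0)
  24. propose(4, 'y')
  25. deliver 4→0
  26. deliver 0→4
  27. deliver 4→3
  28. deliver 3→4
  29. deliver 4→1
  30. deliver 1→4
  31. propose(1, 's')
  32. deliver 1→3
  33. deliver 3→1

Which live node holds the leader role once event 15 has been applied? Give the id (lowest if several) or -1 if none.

-1

1. timeout(2):  <2:cand t1 ->
2. deliver 2→4:  <4:foll t1 ->
3. deliver 4→2:  nop
4. deliver 2→0:  <0:foll t1 ->
5. deliver 0→2:  <2:lead t1 ->
6. deliver 2→3:  <3:foll t1 ->
7. deliver 3→2:  nop
8. propose(2,'r'):  <2:lead t1 r>
9. deliver 2→0:  <0:foll t1 r>
10. deliver 0→2:  nop
11. deliver 2→4:  <4:foll t1 r>
12. deliver 4→2:  nop
13. timeout(0):  <0:cand t2 r>
14. deliver 0→2:  <2:foll t2 r>
15. deliver 2→0:  nop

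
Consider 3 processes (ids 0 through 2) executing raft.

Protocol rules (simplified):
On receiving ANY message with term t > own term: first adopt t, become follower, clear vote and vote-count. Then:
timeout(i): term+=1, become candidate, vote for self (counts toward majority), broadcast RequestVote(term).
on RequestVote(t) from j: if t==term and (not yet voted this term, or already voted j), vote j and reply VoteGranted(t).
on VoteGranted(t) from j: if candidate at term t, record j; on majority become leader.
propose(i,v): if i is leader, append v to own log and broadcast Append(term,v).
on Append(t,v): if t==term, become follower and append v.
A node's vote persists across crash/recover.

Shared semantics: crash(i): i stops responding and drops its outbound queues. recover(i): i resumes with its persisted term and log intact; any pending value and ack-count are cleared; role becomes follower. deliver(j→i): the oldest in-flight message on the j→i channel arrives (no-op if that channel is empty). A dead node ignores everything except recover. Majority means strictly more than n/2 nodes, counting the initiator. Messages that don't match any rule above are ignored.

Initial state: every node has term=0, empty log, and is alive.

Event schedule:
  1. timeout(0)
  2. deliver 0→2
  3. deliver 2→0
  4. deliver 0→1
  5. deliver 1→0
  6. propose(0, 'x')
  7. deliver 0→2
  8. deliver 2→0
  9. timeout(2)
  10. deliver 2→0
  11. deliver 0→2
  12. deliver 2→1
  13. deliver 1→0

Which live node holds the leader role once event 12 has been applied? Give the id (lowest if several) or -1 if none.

2

1. timeout(0):  <0:cand t1 ->
2. deliver 0→2:  <2:foll t1 ->
3. deliver 2→0:  <0:lead t1 ->
4. deliver 0→1:  <1:foll t1 ->
5. deliver 1→0:  nop
6. propose(0,'x'):  <0:lead t1 x>
7. deliver 0→2:  <2:foll t1 x>
8. deliver 2→0:  nop
9. timeout(2):  <2:cand t2 x>
10. deliver 2→0:  <0:foll t2 x>
11. deliver 0→2:  <2:lead t2 x>
12. deliver 2→1:  <1:foll t2 ->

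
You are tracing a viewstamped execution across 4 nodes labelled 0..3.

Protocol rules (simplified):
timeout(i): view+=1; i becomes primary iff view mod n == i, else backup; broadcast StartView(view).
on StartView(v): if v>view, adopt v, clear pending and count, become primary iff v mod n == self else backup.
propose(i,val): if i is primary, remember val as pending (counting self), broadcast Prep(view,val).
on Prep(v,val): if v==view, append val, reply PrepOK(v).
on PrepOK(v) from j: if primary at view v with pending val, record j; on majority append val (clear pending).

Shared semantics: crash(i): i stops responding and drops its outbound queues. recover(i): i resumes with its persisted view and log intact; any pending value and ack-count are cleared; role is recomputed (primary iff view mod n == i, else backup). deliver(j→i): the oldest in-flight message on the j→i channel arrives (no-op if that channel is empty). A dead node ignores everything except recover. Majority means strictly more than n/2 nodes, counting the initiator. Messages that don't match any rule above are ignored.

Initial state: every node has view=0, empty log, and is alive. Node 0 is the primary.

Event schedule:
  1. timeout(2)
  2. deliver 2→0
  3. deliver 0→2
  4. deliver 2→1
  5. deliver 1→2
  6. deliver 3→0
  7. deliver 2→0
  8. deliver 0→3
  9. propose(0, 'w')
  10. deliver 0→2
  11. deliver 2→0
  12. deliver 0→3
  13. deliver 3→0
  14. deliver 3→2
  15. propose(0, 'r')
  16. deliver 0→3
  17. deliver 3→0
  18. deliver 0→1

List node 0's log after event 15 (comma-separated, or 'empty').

empty

e1 timeout(2): 2[back,v=1,-]
e2 deliver 2→0: 0[back,v=1,-]
e3 deliver 0→2: ·
e4 deliver 2→1: 1[prim,v=1,-]
e5 deliver 1→2: ·
e6 deliver 3→0: ·
e7 deliver 2→0: ·
e8 deliver 0→3: ·
e9 propose(0,'w'): ·
e10 deliver 0→2: ·
e11 deliver 2→0: ·
e12 deliver 0→3: ·
e13 deliver 3→0: ·
e14 deliver 3→2: ·
e15 propose(0,'r'): ·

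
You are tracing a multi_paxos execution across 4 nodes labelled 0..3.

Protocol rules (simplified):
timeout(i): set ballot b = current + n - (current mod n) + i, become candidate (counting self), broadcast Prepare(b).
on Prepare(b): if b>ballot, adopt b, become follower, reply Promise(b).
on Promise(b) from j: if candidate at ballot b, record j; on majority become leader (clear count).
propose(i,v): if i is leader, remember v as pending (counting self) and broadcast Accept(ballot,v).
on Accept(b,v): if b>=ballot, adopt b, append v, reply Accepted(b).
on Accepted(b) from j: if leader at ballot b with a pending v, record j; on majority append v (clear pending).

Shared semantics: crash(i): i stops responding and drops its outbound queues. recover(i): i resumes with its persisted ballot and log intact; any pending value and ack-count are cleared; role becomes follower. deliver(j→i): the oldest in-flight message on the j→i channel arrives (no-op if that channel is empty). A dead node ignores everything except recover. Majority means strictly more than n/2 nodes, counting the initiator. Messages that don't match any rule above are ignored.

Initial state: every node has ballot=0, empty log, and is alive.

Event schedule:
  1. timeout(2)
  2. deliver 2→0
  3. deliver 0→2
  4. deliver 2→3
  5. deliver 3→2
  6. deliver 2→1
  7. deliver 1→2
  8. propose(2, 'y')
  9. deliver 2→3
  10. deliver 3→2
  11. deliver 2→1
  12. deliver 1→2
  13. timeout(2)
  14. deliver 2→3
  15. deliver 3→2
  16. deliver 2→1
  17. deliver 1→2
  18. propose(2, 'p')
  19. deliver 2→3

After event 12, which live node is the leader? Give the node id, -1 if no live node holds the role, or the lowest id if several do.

step 1 timeout(2): 2={cand,b=6,log=-}
step 2 deliver 2→0: 0={foll,b=6,log=-}
step 3 deliver 0→2: —
step 4 deliver 2→3: 3={foll,b=6,log=-}
step 5 deliver 3→2: 2={lead,b=6,log=-}
step 6 deliver 2→1: 1={foll,b=6,log=-}
step 7 deliver 1→2: —
step 8 propose(2,'y'): —
step 9 deliver 2→3: 3={foll,b=6,log=y}
step 10 deliver 3→2: —
step 11 deliver 2→1: 1={foll,b=6,log=y}
step 12 deliver 1→2: 2={lead,b=6,log=y}

2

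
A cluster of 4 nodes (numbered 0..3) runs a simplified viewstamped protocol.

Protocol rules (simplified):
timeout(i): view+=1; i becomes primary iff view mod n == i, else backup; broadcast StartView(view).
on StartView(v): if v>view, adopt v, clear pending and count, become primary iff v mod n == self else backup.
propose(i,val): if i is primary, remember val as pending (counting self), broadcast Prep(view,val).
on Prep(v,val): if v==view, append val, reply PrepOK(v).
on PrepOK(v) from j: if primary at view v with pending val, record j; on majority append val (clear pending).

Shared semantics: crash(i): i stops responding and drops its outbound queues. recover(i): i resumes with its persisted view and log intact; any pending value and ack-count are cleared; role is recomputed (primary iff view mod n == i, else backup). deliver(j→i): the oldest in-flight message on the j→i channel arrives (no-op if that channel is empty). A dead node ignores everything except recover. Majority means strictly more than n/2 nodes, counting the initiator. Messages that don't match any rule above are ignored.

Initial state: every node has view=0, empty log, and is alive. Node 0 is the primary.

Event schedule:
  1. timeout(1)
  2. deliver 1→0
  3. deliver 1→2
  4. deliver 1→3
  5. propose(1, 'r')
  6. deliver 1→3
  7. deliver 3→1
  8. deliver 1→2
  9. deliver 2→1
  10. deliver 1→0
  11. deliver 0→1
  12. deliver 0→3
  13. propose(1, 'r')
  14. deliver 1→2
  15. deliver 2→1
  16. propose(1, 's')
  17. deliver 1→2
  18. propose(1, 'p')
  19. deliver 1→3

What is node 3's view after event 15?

after 1 — timeout(1): n1:prim/v1/[-]
after 2 — deliver 1→0: n0:back/v1/[-]
after 3 — deliver 1→2: n2:back/v1/[-]
after 4 — deliver 1→3: n3:back/v1/[-]
after 5 — propose(1,'r'): ·
after 6 — deliver 1→3: n3:back/v1/[r]
after 7 — deliver 3→1: ·
after 8 — deliver 1→2: n2:back/v1/[r]
after 9 — deliver 2→1: n1:prim/v1/[r]
after 10 — deliver 1→0: n0:back/v1/[r]
after 11 — deliver 0→1: ·
after 12 — deliver 0→3: ·
after 13 — propose(1,'r'): ·
after 14 — deliver 1→2: n2:back/v1/[r,r]
after 15 — deliver 2→1: ·

1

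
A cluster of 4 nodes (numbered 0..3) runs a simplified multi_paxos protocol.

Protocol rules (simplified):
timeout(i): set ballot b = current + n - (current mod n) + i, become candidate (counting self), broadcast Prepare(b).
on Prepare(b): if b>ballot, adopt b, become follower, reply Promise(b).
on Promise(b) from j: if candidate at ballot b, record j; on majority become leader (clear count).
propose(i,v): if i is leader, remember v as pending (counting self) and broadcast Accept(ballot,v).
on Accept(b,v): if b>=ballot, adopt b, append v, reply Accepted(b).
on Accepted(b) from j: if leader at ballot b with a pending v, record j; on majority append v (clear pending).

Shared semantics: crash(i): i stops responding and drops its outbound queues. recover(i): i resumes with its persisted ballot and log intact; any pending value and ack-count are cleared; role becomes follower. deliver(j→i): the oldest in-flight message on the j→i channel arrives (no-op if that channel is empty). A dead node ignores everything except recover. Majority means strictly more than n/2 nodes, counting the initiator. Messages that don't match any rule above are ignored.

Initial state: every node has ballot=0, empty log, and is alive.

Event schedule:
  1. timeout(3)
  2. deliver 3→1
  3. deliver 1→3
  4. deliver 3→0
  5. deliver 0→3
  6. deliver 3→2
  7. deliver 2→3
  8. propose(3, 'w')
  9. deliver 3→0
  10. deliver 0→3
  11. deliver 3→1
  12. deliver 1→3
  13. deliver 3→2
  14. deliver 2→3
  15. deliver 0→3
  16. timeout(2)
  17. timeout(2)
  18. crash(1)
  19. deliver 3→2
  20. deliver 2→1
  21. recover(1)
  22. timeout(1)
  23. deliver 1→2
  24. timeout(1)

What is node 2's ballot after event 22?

14

1. timeout(3):  <3:cand b7 ->
2. deliver 3→1:  <1:foll b7 ->
3. deliver 1→3:  nop
4. deliver 3→0:  <0:foll b7 ->
5. deliver 0→3:  <3:lead b7 ->
6. deliver 3→2:  <2:foll b7 ->
7. deliver 2→3:  nop
8. propose(3,'w'):  nop
9. deliver 3→0:  <0:foll b7 w>
10. deliver 0→3:  nop
11. deliver 3→1:  <1:foll b7 w>
12. deliver 1→3:  <3:lead b7 w>
13. deliver 3→2:  <2:foll b7 w>
14. deliver 2→3:  nop
15. deliver 0→3:  nop
16. timeout(2):  <2:cand b10 w>
17. timeout(2):  <2:cand b14 w>
18. crash(1):  <1:✗foll b7 w>
19. deliver 3→2:  nop
20. deliver 2→1:  nop
21. recover(1):  <1:foll b7 w>
22. timeout(1):  <1:cand b9 w>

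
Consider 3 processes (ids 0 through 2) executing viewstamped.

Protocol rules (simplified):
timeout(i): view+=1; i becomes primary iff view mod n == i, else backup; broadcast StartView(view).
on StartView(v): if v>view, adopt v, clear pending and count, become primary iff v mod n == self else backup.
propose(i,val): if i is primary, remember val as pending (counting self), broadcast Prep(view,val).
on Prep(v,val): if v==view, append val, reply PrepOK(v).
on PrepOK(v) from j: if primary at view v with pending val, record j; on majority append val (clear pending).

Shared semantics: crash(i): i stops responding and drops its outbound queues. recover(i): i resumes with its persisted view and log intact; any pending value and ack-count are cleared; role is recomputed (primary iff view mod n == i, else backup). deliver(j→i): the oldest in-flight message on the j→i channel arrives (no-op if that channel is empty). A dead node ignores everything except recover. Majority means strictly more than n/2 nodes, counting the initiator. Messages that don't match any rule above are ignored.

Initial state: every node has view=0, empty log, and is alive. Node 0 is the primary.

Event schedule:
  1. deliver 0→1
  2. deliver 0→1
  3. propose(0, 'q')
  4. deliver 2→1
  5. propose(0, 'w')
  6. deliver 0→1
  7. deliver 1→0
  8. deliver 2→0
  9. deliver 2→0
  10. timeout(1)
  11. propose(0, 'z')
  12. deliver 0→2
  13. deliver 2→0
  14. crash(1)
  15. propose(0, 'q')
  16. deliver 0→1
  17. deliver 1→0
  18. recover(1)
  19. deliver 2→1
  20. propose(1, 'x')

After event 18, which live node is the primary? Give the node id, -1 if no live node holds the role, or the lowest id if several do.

0

1. deliver 0→1:  nop
2. deliver 0→1:  nop
3. propose(0,'q'):  nop
4. deliver 2→1:  nop
5. propose(0,'w'):  nop
6. deliver 0→1:  <1:back v0 q>
7. deliver 1→0:  <0:prim v0 w>
8. deliver 2→0:  nop
9. deliver 2→0:  nop
10. timeout(1):  <1:prim v1 q>
11. propose(0,'z'):  nop
12. deliver 0→2:  <2:back v0 q>
13. deliver 2→0:  <0:prim v0 w,z>
14. crash(1):  <1:✗prim v1 q>
15. propose(0,'q'):  nop
16. deliver 0→1:  nop
17. deliver 1→0:  nop
18. recover(1):  <1:prim v1 q>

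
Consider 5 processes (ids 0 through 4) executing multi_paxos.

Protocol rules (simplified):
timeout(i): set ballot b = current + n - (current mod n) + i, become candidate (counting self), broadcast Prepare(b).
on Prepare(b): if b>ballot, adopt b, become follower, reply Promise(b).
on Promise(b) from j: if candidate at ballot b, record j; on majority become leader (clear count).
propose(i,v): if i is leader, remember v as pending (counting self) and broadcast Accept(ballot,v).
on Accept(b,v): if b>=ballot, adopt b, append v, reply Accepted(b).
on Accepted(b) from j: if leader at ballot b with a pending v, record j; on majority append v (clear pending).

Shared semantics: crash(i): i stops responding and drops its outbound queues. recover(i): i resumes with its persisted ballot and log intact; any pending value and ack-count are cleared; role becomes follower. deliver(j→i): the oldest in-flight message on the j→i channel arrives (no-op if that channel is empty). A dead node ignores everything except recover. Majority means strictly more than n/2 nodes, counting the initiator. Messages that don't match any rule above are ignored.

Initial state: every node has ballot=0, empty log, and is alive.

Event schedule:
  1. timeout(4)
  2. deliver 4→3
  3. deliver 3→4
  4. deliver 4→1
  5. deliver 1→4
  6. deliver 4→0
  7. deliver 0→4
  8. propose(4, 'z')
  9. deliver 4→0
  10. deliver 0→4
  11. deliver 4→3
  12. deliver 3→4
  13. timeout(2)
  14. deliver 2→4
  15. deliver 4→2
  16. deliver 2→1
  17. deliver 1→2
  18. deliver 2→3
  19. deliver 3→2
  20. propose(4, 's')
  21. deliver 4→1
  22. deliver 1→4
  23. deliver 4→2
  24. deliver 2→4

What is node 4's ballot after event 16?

1. timeout(4):  <4:cand b9 ->
2. deliver 4→3:  <3:foll b9 ->
3. deliver 3→4:  nop
4. deliver 4→1:  <1:foll b9 ->
5. deliver 1→4:  <4:lead b9 ->
6. deliver 4→0:  <0:foll b9 ->
7. deliver 0→4:  nop
8. propose(4,'z'):  nop
9. deliver 4→0:  <0:foll b9 z>
10. deliver 0→4:  nop
11. deliver 4→3:  <3:foll b9 z>
12. deliver 3→4:  <4:lead b9 z>
13. timeout(2):  <2:cand b7 ->
14. deliver 2→4:  nop
15. deliver 4→2:  <2:foll b9 ->
16. deliver 2→1:  nop

9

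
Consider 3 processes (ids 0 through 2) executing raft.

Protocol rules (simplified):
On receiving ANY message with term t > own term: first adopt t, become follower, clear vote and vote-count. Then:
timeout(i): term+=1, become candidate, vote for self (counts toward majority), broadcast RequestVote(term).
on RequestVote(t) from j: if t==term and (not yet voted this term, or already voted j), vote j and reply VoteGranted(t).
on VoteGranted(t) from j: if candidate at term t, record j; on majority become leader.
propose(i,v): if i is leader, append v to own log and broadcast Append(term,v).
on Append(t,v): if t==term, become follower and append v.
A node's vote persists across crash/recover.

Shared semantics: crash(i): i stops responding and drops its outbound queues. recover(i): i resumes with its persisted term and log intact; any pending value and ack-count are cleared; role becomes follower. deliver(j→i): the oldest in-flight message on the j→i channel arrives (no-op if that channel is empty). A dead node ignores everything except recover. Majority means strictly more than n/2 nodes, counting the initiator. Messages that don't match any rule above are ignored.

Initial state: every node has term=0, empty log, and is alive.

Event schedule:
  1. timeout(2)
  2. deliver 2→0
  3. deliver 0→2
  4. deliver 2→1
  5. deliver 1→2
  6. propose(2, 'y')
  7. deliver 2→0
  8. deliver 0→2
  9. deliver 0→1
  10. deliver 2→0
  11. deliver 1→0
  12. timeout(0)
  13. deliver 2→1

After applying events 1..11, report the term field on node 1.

1

step 1 timeout(2): 2={cand,t=1,log=-}
step 2 deliver 2→0: 0={foll,t=1,log=-}
step 3 deliver 0→2: 2={lead,t=1,log=-}
step 4 deliver 2→1: 1={foll,t=1,log=-}
step 5 deliver 1→2: —
step 6 propose(2,'y'): 2={lead,t=1,log=y}
step 7 deliver 2→0: 0={foll,t=1,log=y}
step 8 deliver 0→2: —
step 9 deliver 0→1: —
step 10 deliver 2→0: —
step 11 deliver 1→0: —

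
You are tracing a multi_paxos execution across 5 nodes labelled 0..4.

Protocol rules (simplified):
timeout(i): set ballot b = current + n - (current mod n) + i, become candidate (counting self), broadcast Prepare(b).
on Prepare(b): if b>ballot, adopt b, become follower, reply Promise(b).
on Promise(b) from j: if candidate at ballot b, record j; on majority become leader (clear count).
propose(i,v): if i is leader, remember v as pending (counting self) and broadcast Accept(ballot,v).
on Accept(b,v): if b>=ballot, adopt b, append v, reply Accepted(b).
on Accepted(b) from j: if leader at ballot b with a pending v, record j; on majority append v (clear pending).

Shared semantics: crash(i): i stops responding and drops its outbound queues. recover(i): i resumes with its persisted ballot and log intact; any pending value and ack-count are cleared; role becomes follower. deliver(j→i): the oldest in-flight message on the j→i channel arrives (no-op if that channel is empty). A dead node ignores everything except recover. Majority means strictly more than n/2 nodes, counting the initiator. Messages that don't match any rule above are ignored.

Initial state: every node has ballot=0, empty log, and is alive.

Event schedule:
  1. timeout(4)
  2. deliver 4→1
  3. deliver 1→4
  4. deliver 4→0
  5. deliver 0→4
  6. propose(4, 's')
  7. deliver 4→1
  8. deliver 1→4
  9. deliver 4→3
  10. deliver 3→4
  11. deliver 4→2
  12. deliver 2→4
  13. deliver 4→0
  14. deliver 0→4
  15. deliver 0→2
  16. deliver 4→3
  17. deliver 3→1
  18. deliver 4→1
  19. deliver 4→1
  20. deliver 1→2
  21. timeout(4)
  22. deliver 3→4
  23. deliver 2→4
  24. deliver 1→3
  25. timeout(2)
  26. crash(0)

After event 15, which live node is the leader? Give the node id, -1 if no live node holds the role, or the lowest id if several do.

4

e1 timeout(4): 4[cand,b=9,-]
e2 deliver 4→1: 1[foll,b=9,-]
e3 deliver 1→4: ·
e4 deliver 4→0: 0[foll,b=9,-]
e5 deliver 0→4: 4[lead,b=9,-]
e6 propose(4,'s'): ·
e7 deliver 4→1: 1[foll,b=9,s]
e8 deliver 1→4: ·
e9 deliver 4→3: 3[foll,b=9,-]
e10 deliver 3→4: ·
e11 deliver 4→2: 2[foll,b=9,-]
e12 deliver 2→4: ·
e13 deliver 4→0: 0[foll,b=9,s]
e14 deliver 0→4: 4[lead,b=9,s]
e15 deliver 0→2: ·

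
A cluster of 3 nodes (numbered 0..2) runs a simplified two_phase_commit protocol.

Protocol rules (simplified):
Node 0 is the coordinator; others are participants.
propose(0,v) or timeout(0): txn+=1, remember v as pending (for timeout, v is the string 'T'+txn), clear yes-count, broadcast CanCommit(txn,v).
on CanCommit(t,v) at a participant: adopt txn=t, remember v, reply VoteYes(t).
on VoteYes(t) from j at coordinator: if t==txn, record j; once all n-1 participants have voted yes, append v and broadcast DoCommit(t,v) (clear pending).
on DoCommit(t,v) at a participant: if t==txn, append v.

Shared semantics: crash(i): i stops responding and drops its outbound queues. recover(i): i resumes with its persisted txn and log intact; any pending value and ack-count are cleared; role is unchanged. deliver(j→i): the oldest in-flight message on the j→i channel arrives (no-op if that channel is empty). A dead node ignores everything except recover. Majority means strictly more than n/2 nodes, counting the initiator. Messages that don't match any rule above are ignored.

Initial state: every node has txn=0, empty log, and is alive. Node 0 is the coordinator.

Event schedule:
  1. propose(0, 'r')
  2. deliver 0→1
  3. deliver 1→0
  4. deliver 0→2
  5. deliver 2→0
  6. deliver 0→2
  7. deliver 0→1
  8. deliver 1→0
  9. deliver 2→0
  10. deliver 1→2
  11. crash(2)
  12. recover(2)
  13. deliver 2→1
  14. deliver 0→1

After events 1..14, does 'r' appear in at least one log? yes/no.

e1 propose(0,'r'): 0[coor,t=1,-]
e2 deliver 0→1: 1[part,t=1,-]
e3 deliver 1→0: ·
e4 deliver 0→2: 2[part,t=1,-]
e5 deliver 2→0: 0[coor,t=1,r]
e6 deliver 0→2: 2[part,t=1,r]
e7 deliver 0→1: 1[part,t=1,r]
e8 deliver 1→0: ·
e9 deliver 2→0: ·
e10 deliver 1→2: ·
e11 crash(2): 2[✗part,t=1,r]
e12 recover(2): 2[part,t=1,r]
e13 deliver 2→1: ·
e14 deliver 0→1: ·

yes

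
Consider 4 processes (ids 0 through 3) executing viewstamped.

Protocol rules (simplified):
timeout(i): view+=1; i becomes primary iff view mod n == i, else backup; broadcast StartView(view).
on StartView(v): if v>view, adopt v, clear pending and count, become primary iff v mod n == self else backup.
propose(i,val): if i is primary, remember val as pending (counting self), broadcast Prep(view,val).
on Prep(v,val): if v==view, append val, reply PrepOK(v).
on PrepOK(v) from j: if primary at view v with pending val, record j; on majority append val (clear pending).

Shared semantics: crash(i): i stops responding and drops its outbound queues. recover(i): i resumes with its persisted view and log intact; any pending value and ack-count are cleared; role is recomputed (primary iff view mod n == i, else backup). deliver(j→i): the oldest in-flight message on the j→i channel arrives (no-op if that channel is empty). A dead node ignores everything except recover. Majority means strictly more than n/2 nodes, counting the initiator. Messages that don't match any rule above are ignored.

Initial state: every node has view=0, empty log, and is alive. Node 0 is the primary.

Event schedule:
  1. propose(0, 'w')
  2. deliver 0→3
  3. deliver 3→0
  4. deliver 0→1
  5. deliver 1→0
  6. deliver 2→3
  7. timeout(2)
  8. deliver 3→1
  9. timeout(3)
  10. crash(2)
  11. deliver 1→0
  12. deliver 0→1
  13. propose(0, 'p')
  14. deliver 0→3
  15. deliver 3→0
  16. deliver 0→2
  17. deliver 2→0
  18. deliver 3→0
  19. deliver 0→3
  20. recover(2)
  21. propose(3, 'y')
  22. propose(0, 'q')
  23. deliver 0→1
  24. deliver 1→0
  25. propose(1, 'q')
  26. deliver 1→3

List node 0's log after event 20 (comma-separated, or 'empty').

w

after 1 — propose(0,'w'): ·
after 2 — deliver 0→3: n3:back/v0/[w]
after 3 — deliver 3→0: ·
after 4 — deliver 0→1: n1:back/v0/[w]
after 5 — deliver 1→0: n0:prim/v0/[w]
after 6 — deliver 2→3: ·
after 7 — timeout(2): n2:back/v1/[-]
after 8 — deliver 3→1: ·
after 9 — timeout(3): n3:back/v1/[w]
after 10 — crash(2): n2:✗back/v1/[-]
after 11 — deliver 1→0: ·
after 12 — deliver 0→1: ·
after 13 — propose(0,'p'): ·
after 14 — deliver 0→3: ·
after 15 — deliver 3→0: n0:back/v1/[w]
after 16 — deliver 0→2: ·
after 17 — deliver 2→0: ·
after 18 — deliver 3→0: ·
after 19 — deliver 0→3: ·
after 20 — recover(2): n2:back/v1/[-]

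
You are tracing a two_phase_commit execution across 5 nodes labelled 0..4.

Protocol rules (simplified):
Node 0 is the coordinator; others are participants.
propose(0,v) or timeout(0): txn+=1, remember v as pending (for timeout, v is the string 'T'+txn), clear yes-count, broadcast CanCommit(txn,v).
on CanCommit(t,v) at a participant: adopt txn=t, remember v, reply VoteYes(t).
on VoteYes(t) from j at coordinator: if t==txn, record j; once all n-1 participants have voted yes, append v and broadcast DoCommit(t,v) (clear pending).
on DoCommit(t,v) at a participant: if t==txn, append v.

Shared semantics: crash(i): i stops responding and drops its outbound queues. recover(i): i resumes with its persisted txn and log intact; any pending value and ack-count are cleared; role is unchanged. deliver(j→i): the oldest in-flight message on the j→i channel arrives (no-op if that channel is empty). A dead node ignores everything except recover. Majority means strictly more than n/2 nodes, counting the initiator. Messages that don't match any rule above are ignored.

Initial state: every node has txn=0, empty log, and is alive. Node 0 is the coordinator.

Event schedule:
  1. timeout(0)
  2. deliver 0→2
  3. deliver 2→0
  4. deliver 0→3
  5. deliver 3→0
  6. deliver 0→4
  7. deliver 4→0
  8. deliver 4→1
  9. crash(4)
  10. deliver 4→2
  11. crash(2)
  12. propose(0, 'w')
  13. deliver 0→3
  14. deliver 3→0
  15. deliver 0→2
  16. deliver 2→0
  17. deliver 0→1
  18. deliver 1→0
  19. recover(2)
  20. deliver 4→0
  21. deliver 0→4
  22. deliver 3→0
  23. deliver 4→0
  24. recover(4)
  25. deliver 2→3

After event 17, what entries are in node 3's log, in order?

e1 timeout(0): 0[coor,t=1,-]
e2 deliver 0→2: 2[part,t=1,-]
e3 deliver 2→0: ·
e4 deliver 0→3: 3[part,t=1,-]
e5 deliver 3→0: ·
e6 deliver 0→4: 4[part,t=1,-]
e7 deliver 4→0: ·
e8 deliver 4→1: ·
e9 crash(4): 4[✗part,t=1,-]
e10 deliver 4→2: ·
e11 crash(2): 2[✗part,t=1,-]
e12 propose(0,'w'): 0[coor,t=2,-]
e13 deliver 0→3: 3[part,t=2,-]
e14 deliver 3→0: ·
e15 deliver 0→2: ·
e16 deliver 2→0: ·
e17 deliver 0→1: 1[part,t=1,-]

empty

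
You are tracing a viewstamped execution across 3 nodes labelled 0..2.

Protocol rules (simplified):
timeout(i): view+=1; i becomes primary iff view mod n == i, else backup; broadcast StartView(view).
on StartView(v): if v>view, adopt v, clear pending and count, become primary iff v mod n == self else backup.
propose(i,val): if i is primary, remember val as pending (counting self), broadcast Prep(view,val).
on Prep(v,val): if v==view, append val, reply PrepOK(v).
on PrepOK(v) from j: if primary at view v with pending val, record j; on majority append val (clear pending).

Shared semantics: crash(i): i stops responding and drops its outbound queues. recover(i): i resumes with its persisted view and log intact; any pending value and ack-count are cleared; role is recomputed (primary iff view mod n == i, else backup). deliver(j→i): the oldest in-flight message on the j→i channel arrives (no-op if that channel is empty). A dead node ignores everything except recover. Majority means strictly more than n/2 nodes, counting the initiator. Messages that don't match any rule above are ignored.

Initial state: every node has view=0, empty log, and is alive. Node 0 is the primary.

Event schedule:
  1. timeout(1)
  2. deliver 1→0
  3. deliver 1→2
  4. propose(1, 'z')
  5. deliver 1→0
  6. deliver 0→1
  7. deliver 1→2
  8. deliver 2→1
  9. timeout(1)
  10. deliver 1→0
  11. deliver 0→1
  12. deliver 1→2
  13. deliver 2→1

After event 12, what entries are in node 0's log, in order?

after 1 — timeout(1): n1:prim/v1/[-]
after 2 — deliver 1→0: n0:back/v1/[-]
after 3 — deliver 1→2: n2:back/v1/[-]
after 4 — propose(1,'z'): ·
after 5 — deliver 1→0: n0:back/v1/[z]
after 6 — deliver 0→1: n1:prim/v1/[z]
after 7 — deliver 1→2: n2:back/v1/[z]
after 8 — deliver 2→1: ·
after 9 — timeout(1): n1:back/v2/[z]
after 10 — deliver 1→0: n0:back/v2/[z]
after 11 — deliver 0→1: ·
after 12 — deliver 1→2: n2:prim/v2/[z]

z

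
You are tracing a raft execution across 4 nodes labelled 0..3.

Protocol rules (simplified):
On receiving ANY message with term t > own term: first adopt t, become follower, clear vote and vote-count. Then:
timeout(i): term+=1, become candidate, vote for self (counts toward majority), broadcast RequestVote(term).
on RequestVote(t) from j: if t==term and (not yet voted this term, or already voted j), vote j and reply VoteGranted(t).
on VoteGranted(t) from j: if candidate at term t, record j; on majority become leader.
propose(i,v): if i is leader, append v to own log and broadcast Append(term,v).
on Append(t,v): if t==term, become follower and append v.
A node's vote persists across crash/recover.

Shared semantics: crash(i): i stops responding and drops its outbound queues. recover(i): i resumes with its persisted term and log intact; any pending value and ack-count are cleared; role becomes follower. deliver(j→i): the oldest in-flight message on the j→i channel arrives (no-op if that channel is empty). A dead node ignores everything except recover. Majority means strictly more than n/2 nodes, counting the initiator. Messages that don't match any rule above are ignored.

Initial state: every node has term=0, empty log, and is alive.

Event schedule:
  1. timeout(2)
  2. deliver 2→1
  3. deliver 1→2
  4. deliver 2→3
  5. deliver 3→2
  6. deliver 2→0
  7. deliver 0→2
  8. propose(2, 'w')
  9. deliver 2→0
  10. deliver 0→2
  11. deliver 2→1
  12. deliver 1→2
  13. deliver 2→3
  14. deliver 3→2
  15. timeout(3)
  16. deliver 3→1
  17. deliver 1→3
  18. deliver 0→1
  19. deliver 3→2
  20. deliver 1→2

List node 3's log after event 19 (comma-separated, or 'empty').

w

after 1 — timeout(2): n2:cand/t1/[-]
after 2 — deliver 2→1: n1:foll/t1/[-]
after 3 — deliver 1→2: ·
after 4 — deliver 2→3: n3:foll/t1/[-]
after 5 — deliver 3→2: n2:lead/t1/[-]
after 6 — deliver 2→0: n0:foll/t1/[-]
after 7 — deliver 0→2: ·
after 8 — propose(2,'w'): n2:lead/t1/[w]
after 9 — deliver 2→0: n0:foll/t1/[w]
after 10 — deliver 0→2: ·
after 11 — deliver 2→1: n1:foll/t1/[w]
after 12 — deliver 1→2: ·
after 13 — deliver 2→3: n3:foll/t1/[w]
after 14 — deliver 3→2: ·
after 15 — timeout(3): n3:cand/t2/[w]
after 16 — deliver 3→1: n1:foll/t2/[w]
after 17 — deliver 1→3: ·
after 18 — deliver 0→1: ·
after 19 — deliver 3→2: n2:foll/t2/[w]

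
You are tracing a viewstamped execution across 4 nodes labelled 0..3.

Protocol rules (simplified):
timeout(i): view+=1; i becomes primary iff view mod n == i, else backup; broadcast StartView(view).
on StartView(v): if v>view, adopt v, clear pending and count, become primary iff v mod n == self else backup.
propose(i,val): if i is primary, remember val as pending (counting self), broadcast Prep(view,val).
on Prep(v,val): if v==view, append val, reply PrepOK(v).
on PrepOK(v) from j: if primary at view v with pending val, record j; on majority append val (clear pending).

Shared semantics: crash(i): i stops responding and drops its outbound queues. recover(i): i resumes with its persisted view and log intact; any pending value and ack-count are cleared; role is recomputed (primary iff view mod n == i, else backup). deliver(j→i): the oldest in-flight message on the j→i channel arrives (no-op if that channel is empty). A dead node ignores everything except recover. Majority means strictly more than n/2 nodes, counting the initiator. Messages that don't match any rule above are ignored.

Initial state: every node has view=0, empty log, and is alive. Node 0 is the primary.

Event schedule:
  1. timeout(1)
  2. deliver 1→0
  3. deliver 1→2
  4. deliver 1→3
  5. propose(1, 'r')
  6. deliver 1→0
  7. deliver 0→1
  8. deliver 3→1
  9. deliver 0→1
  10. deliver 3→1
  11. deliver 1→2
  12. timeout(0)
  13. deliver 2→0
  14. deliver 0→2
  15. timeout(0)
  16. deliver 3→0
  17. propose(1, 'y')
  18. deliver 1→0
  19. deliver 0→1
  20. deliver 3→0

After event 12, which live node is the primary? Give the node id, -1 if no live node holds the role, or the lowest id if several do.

after 1 — timeout(1): n1:prim/v1/[-]
after 2 — deliver 1→0: n0:back/v1/[-]
after 3 — deliver 1→2: n2:back/v1/[-]
after 4 — deliver 1→3: n3:back/v1/[-]
after 5 — propose(1,'r'): ·
after 6 — deliver 1→0: n0:back/v1/[r]
after 7 — deliver 0→1: ·
after 8 — deliver 3→1: ·
after 9 — deliver 0→1: ·
after 10 — deliver 3→1: ·
after 11 — deliver 1→2: n2:back/v1/[r]
after 12 — timeout(0): n0:back/v2/[r]

1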